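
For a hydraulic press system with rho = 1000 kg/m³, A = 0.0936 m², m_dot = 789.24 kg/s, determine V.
Formula: \dot{m} = \rho A V
Substituting knowns: 789.24 = 1000·0.0936·V
Solving for V: V = 789.24/(1000·0.0936) = 8.432 m/s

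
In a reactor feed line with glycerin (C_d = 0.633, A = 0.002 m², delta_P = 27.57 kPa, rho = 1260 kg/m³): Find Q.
Formula: Q = C_d A \sqrt{\frac{2 \Delta P}{\rho}}
Q = 0.633·0.002·√(2·(27.57·1000)/1260)·1000 = 8.375 L/s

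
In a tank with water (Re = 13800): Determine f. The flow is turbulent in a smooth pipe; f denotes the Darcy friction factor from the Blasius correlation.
Formula: f = \frac{0.316}{Re^{0.25}}
f = 0.316/13800^0.25 = 0.02916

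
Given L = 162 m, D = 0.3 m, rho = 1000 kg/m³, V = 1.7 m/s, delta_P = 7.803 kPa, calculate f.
Formula: \Delta P = f \frac{L}{D} \frac{\rho V^2}{2}
Substituting knowns: 7.803 = f·(162/0.3)·0.5·1000·1.7²/1000
Solving for f: f = (7.803·1000)/((162/0.3)·0.5·1000·1.7²) = 0.01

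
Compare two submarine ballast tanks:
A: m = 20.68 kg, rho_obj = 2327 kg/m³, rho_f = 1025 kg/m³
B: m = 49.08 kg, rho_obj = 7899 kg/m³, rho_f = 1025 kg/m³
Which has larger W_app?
W_app(A) = 113.5 N, W_app(B) = 419 N. Answer: B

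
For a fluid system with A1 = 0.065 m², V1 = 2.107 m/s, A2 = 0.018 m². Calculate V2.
Formula: V_2 = \frac{A_1 V_1}{A_2}
V2 = 0.065·2.107/0.018 = 7.609 m/s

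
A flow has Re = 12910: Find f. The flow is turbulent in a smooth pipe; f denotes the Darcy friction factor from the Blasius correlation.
Formula: f = \frac{0.316}{Re^{0.25}}
f = 0.316/12910^0.25 = 0.02965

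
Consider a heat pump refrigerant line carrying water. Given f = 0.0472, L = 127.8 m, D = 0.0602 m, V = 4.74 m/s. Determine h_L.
Formula: h_L = f \frac{L}{D} \frac{V^2}{2g}
h_L = 0.0472·(127.8/0.0602)·4.74²/(2·9.81) = 114.7 m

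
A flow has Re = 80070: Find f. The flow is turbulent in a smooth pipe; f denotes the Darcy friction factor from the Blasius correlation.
Formula: f = \frac{0.316}{Re^{0.25}}
f = 0.316/80070^0.25 = 0.01879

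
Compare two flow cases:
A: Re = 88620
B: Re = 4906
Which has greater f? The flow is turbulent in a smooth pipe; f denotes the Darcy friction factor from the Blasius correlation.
f(A) = 0.01831, f(B) = 0.03776. Answer: B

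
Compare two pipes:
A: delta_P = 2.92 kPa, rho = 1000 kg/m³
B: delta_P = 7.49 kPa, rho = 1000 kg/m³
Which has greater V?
V(A) = 2.417 m/s, V(B) = 3.87 m/s. Answer: B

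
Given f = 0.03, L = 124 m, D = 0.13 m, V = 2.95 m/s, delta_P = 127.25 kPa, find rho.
Formula: \Delta P = f \frac{L}{D} \frac{\rho V^2}{2}
Substituting knowns: 127.25 = 0.03·(124/0.13)·0.5·rho·2.95²/1000
Solving for rho: rho = (127.25·1000)/(0.03·(124/0.13)·0.5·2.95²) = 1022 kg/m³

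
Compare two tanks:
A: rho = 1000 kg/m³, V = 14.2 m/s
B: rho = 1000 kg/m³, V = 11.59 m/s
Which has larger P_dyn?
P_dyn(A) = 100.8 kPa, P_dyn(B) = 67.16 kPa. Answer: A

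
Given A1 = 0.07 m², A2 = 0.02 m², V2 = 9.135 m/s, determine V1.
Formula: V_2 = \frac{A_1 V_1}{A_2}
Substituting knowns: 9.135 = 0.07·V1/0.02
Solving for V1: V1 = 9.135·0.02/0.07 = 2.61 m/s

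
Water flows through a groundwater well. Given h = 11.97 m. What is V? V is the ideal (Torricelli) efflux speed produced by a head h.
Formula: V = \sqrt{2 g h}
V = √(2·9.81·11.97) = 15.32 m/s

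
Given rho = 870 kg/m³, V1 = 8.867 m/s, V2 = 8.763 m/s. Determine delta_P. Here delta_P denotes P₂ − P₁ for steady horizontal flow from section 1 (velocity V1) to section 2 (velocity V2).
Formula: \Delta P = \frac{1}{2} \rho (V_1^2 - V_2^2)
delta_P = 0.5·870·(8.867² − 8.763²)/1000 = 0.7976 kPa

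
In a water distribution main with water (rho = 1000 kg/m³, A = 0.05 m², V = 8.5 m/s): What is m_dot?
Formula: \dot{m} = \rho A V
m_dot = 1000·0.05·8.5 = 425 kg/s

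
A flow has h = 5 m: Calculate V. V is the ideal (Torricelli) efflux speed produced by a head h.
Formula: V = \sqrt{2 g h}
V = √(2·9.81·5) = 9.905 m/s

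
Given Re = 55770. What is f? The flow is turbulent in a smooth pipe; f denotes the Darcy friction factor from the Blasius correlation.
Formula: f = \frac{0.316}{Re^{0.25}}
f = 0.316/55770^0.25 = 0.02056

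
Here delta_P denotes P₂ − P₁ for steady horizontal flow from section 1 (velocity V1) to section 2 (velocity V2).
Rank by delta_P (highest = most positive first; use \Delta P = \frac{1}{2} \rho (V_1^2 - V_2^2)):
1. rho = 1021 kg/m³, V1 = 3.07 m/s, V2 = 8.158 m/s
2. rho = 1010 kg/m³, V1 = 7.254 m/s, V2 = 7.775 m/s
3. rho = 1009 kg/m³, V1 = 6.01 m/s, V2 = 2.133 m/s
Case 1: delta_P = -29.16 kPa
Case 2: delta_P = -3.954 kPa
Case 3: delta_P = 15.93 kPa
Ranking (highest first): 3, 2, 1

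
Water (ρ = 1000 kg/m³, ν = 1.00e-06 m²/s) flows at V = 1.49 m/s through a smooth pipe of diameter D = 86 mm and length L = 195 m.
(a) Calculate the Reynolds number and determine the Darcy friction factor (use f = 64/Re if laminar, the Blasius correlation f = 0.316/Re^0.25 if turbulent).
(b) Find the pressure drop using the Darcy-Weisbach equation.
(a) Re = V·D/ν = 1.49·0.086/1.00e-06 = 128140 → turbulent (Re > 4000); f = 0.316/Re^0.25 = 0.316/128140^0.25 = 0.016702 (Blasius is strictly valid for Re ≲ 1e5; used here as the smooth-pipe estimate the problem specifies)
(b) Darcy-Weisbach: ΔP = f·(L/D)·½ρV²/1000 = 0.016702·(195/0.086)·½·1000·1.49²/1000 = 42.04 kPa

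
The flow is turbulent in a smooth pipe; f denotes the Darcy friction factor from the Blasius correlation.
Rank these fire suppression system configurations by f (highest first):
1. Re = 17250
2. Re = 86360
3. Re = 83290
Case 1: f = 0.02757
Case 2: f = 0.01843
Case 3: f = 0.0186
Ranking (highest first): 1, 3, 2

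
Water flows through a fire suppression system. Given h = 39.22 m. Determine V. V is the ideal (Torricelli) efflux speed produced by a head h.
Formula: V = \sqrt{2 g h}
V = √(2·9.81·39.22) = 27.74 m/s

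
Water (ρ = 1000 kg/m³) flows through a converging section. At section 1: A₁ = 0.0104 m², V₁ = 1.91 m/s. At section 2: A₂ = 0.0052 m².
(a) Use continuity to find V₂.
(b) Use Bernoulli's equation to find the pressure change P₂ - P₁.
(a) Continuity: A₁V₁=A₂V₂ -> V₂=A₁V₁/A₂=0.0104*1.91/0.0052=3.82 m/s
(b) Bernoulli: P₂-P₁=0.5*rho*(V₁^2-V₂^2)/1000=0.5*1000*(1.91^2-3.82^2)/1000=-5.472 kPa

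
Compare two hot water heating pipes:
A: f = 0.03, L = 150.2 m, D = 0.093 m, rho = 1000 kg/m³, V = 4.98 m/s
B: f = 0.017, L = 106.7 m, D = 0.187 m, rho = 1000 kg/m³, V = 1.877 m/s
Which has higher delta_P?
delta_P(A) = 600.8 kPa, delta_P(B) = 17.09 kPa. Answer: A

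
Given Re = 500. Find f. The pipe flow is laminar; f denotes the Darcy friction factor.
Formula: f = \frac{64}{Re}
f = 64/500 = 0.128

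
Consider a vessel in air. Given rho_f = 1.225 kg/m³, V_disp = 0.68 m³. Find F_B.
Formula: F_B = \rho_f g V_{disp}
F_B = 1.225·9.81·0.68 = 8.172 N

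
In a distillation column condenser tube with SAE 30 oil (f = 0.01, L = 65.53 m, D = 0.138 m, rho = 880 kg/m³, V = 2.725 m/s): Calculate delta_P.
Formula: \Delta P = f \frac{L}{D} \frac{\rho V^2}{2}
delta_P = 0.01·(65.53/0.138)·0.5·880·2.725²/1000 = 15.51 kPa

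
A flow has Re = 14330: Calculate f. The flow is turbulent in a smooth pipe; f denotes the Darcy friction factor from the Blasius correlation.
Formula: f = \frac{0.316}{Re^{0.25}}
f = 0.316/14330^0.25 = 0.02888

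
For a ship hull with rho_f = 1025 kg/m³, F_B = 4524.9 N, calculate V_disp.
Formula: F_B = \rho_f g V_{disp}
Substituting knowns: 4524.9 = 1025·9.81·V_disp
Solving for V_disp: V_disp = 4524.9/(1025·9.81) = 0.45 m³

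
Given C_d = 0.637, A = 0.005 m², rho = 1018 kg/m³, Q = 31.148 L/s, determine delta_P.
Formula: Q = C_d A \sqrt{\frac{2 \Delta P}{\rho}}
Substituting knowns: 31.148 = 0.637·0.005·√(2·(delta_P·1000)/1018)·1000
Solving for delta_P: delta_P = ((31.148/1000)/(0.637·0.005))²·1018/2/1000 = 48.68 kPa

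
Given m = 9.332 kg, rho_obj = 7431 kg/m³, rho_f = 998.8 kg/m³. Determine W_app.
Formula: W_{app} = mg\left(1 - \frac{\rho_f}{\rho_{obj}}\right)
W_app = 9.332·9.81·(1 − 998.8/7431) = 79.24 N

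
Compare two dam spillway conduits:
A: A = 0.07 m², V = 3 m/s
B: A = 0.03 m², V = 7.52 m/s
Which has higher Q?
Q(A) = 210 L/s, Q(B) = 225.6 L/s. Answer: B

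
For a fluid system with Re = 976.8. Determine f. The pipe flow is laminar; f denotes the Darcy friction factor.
Formula: f = \frac{64}{Re}
f = 64/976.8 = 0.06552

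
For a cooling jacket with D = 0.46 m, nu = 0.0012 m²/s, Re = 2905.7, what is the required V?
Formula: Re = \frac{V D}{\nu}
Substituting knowns: 2905.7 = V·0.46/0.0012
Solving for V: V = 2905.7·0.0012/0.46 = 7.58 m/s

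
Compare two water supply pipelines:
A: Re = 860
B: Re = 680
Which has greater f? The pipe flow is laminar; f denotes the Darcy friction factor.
f(A) = 0.07442, f(B) = 0.09412. Answer: B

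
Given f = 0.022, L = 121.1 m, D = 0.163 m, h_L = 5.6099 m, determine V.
Formula: h_L = f \frac{L}{D} \frac{V^2}{2g}
Substituting knowns: 5.6099 = 0.022·(121.1/0.163)·V²/(2·9.81)
Solving for V: V = √(5.6099·2·9.81/(0.022·(121.1/0.163))) = 2.595 m/s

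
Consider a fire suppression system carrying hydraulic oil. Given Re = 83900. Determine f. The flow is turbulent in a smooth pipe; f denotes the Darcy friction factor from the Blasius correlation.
Formula: f = \frac{0.316}{Re^{0.25}}
f = 0.316/83900^0.25 = 0.01857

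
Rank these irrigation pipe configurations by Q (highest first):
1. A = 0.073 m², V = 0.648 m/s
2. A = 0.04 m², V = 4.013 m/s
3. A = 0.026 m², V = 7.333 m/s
Case 1: Q = 47.3 L/s
Case 2: Q = 160.5 L/s
Case 3: Q = 190.7 L/s
Ranking (highest first): 3, 2, 1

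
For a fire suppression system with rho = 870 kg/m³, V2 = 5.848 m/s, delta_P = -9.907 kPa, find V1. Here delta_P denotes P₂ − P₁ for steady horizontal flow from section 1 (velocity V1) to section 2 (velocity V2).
Formula: \Delta P = \frac{1}{2} \rho (V_1^2 - V_2^2)
Substituting knowns: -9.907 = 0.5·870·(V1² − 5.848²)/1000
Solving for V1: V1 = √(5.848² + 2·(-9.907·1000)/870) = 3.38 m/s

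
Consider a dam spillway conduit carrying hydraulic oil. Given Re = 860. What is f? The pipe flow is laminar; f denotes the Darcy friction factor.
Formula: f = \frac{64}{Re}
f = 64/860 = 0.07442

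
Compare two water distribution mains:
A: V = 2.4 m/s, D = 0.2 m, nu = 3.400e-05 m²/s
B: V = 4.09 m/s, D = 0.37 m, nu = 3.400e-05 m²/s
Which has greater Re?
Re(A) = 14118, Re(B) = 44509. Answer: B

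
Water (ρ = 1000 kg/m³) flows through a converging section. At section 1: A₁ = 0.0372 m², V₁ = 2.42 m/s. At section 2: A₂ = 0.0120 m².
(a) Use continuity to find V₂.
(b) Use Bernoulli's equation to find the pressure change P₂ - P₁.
(a) Continuity: A₁V₁=A₂V₂ -> V₂=A₁V₁/A₂=0.0372*2.42/0.0120=7.50 m/s
(b) Bernoulli: P₂-P₁=0.5*rho*(V₁^2-V₂^2)/1000=0.5*1000*(2.42^2-7.50^2)/1000=-25.2 kPa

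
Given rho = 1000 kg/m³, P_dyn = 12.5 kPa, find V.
Formula: P_{dyn} = \frac{1}{2} \rho V^2
Substituting knowns: 12.5 = 0.5·1000·V²/1000
Solving for V: V = √(2·(12.5·1000)/1000) = 5 m/s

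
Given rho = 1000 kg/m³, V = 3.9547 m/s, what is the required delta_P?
Formula: V = \sqrt{\frac{2 \Delta P}{\rho}}
Substituting knowns: 3.9547 = √(2·(delta_P·1000)/1000)
Solving for delta_P: delta_P = 3.9547²·1000/2/1000 = 7.82 kPa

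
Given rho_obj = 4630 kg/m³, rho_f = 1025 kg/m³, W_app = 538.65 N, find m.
Formula: W_{app} = mg\left(1 - \frac{\rho_f}{\rho_{obj}}\right)
Substituting knowns: 538.65 = m·9.81·(1 − 1025/4630)
Solving for m: m = 538.65/(9.81·(1 − 1025/4630)) = 70.52 kg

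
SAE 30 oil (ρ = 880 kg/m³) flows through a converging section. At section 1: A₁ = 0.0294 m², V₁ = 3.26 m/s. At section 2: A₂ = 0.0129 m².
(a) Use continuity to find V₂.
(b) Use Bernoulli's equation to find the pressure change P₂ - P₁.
(a) Continuity: A₁V₁=A₂V₂ -> V₂=A₁V₁/A₂=0.0294*3.26/0.0129=7.43 m/s
(b) Bernoulli: P₂-P₁=0.5*rho*(V₁^2-V₂^2)/1000=0.5*880*(3.26^2-7.43^2)/1000=-19.61 kPa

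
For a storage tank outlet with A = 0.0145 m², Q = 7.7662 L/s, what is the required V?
Formula: Q = A V
Substituting knowns: 7.7662 = 0.0145·V·1000
Solving for V: V = (7.7662/1000)/0.0145 = 0.5356 m/s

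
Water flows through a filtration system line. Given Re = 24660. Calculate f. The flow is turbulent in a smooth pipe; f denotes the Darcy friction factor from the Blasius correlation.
Formula: f = \frac{0.316}{Re^{0.25}}
f = 0.316/24660^0.25 = 0.02522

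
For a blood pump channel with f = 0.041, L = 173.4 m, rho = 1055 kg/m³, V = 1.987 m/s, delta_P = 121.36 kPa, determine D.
Formula: \Delta P = f \frac{L}{D} \frac{\rho V^2}{2}
Substituting knowns: 121.36 = 0.041·(173.4/D)·0.5·1055·1.987²/1000
Solving for D: D = 0.041·173.4·0.5·1055·1.987²/(121.36·1000) = 0.122 m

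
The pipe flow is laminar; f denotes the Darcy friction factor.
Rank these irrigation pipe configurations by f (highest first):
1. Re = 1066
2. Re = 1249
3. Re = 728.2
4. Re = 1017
Case 1: f = 0.06004
Case 2: f = 0.05124
Case 3: f = 0.08789
Case 4: f = 0.06293
Ranking (highest first): 3, 4, 1, 2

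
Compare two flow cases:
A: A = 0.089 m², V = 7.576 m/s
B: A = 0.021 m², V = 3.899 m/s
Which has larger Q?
Q(A) = 674.3 L/s, Q(B) = 81.88 L/s. Answer: A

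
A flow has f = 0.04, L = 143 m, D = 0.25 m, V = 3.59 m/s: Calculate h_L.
Formula: h_L = f \frac{L}{D} \frac{V^2}{2g}
h_L = 0.04·(143/0.25)·3.59²/(2·9.81) = 15.03 m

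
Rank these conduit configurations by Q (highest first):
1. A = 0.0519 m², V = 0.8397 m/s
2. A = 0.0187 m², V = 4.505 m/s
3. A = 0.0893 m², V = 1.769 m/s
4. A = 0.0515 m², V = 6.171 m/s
Case 1: Q = 43.58 L/s
Case 2: Q = 84.24 L/s
Case 3: Q = 158 L/s
Case 4: Q = 317.8 L/s
Ranking (highest first): 4, 3, 2, 1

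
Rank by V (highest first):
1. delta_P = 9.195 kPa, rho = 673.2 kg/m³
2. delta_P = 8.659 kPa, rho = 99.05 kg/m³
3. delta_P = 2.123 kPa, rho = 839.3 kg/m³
Case 1: V = 5.227 m/s
Case 2: V = 13.22 m/s
Case 3: V = 2.249 m/s
Ranking (highest first): 2, 1, 3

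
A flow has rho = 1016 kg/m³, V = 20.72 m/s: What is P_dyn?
Formula: P_{dyn} = \frac{1}{2} \rho V^2
P_dyn = 0.5·1016·20.72²/1000 = 218.1 kPa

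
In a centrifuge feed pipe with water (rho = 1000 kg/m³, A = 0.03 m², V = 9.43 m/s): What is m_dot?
Formula: \dot{m} = \rho A V
m_dot = 1000·0.03·9.43 = 282.9 kg/s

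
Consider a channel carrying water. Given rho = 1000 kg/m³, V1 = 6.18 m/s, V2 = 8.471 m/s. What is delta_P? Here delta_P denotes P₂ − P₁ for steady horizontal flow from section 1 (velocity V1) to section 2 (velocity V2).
Formula: \Delta P = \frac{1}{2} \rho (V_1^2 - V_2^2)
delta_P = 0.5·1000·(6.18² − 8.471²)/1000 = -16.78 kPa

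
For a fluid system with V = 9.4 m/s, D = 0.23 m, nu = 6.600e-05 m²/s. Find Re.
Formula: Re = \frac{V D}{\nu}
Re = 9.4·0.23/6.600e-05 = 32758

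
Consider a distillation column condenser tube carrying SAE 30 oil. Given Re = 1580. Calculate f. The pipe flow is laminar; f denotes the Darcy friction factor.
Formula: f = \frac{64}{Re}
f = 64/1580 = 0.04051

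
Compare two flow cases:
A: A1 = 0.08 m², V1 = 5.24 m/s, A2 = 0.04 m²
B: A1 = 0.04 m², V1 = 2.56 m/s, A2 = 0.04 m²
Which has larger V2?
V2(A) = 10.48 m/s, V2(B) = 2.56 m/s. Answer: A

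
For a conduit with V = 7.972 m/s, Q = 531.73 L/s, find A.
Formula: Q = A V
Substituting knowns: 531.73 = A·7.972·1000
Solving for A: A = (531.73/1000)/7.972 = 0.0667 m²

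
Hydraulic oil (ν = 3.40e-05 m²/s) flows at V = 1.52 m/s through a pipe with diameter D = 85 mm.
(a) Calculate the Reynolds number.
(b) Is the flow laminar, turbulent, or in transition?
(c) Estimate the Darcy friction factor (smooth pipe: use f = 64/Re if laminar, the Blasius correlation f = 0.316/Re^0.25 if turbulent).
(a) Re = V·D/ν = 1.52·0.085/3.40e-05 = 3800
(b) Flow regime: transition (2300 ≤ Re ≤ 4000)
(c) Friction factor: f ≈ 0.04 (transitional regime, no simple correlation)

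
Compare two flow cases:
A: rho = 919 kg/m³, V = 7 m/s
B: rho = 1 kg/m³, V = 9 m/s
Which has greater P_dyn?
P_dyn(A) = 22.52 kPa, P_dyn(B) = 0.0405 kPa. Answer: A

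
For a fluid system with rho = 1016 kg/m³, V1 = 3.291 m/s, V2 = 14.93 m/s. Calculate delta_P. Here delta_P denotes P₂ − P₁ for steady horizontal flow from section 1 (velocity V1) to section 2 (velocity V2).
Formula: \Delta P = \frac{1}{2} \rho (V_1^2 - V_2^2)
delta_P = 0.5·1016·(3.291² − 14.93²)/1000 = -107.7 kPa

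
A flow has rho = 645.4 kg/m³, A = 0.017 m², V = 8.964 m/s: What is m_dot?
Formula: \dot{m} = \rho A V
m_dot = 645.4·0.017·8.964 = 98.35 kg/s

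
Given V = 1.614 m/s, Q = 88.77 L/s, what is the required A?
Formula: Q = A V
Substituting knowns: 88.77 = A·1.614·1000
Solving for A: A = (88.77/1000)/1.614 = 0.055 m²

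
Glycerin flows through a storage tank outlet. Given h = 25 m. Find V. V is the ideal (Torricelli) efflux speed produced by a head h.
Formula: V = \sqrt{2 g h}
V = √(2·9.81·25) = 22.15 m/s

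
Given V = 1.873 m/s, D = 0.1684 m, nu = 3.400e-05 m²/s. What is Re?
Formula: Re = \frac{V D}{\nu}
Re = 1.873·0.1684/3.400e-05 = 9277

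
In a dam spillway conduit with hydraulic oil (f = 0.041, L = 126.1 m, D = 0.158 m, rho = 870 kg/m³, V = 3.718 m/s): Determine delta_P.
Formula: \Delta P = f \frac{L}{D} \frac{\rho V^2}{2}
delta_P = 0.041·(126.1/0.158)·0.5·870·3.718²/1000 = 196.8 kPa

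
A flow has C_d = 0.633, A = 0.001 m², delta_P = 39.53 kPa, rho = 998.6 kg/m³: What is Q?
Formula: Q = C_d A \sqrt{\frac{2 \Delta P}{\rho}}
Q = 0.633·0.001·√(2·(39.53·1000)/998.6)·1000 = 5.632 L/s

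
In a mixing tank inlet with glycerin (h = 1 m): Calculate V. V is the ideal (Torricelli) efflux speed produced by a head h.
Formula: V = \sqrt{2 g h}
V = √(2·9.81·1) = 4.429 m/s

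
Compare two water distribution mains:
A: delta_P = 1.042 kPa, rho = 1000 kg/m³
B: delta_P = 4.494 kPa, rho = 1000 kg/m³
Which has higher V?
V(A) = 1.444 m/s, V(B) = 2.998 m/s. Answer: B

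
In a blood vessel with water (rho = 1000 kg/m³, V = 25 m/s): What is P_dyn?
Formula: P_{dyn} = \frac{1}{2} \rho V^2
P_dyn = 0.5·1000·25²/1000 = 312.5 kPa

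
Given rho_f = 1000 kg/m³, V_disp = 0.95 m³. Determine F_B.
Formula: F_B = \rho_f g V_{disp}
F_B = 1000·9.81·0.95 = 9320 N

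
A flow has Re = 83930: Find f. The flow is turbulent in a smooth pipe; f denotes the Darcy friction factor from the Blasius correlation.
Formula: f = \frac{0.316}{Re^{0.25}}
f = 0.316/83930^0.25 = 0.01857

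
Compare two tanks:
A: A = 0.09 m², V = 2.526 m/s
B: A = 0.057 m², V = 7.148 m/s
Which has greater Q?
Q(A) = 227.3 L/s, Q(B) = 407.4 L/s. Answer: B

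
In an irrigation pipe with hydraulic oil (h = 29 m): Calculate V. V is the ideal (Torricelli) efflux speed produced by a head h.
Formula: V = \sqrt{2 g h}
V = √(2·9.81·29) = 23.85 m/s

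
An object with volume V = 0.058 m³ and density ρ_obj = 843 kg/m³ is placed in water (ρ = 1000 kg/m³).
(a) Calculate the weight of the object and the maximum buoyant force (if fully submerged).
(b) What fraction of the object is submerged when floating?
(a) W=rho_obj*g*V=843*9.81*0.058=479.7 N; F_B(max)=rho*g*V=1000*9.81*0.058=569.0 N
(b) Floating fraction=rho_obj/rho=843/1000=0.843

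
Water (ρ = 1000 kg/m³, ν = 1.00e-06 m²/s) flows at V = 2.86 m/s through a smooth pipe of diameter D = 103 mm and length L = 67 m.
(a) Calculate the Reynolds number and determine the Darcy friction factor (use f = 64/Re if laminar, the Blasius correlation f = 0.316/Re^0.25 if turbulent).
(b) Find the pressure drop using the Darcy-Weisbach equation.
(a) Re = V·D/ν = 2.86·0.103/1.00e-06 = 294580 → turbulent (Re > 4000); f = 0.316/Re^0.25 = 0.316/294580^0.25 = 0.013564 (Blasius is strictly valid for Re ≲ 1e5; used here as the smooth-pipe estimate the problem specifies)
(b) Darcy-Weisbach: ΔP = f·(L/D)·½ρV²/1000 = 0.013564·(67/0.103)·½·1000·2.86²/1000 = 36.09 kPa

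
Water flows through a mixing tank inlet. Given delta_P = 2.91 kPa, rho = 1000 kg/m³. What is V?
Formula: V = \sqrt{\frac{2 \Delta P}{\rho}}
V = √(2·(2.91·1000)/1000) = 2.412 m/s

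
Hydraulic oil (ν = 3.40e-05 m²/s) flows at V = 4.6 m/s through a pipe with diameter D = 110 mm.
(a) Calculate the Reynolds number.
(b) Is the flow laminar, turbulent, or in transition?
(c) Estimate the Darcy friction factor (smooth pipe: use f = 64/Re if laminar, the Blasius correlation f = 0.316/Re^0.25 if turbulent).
(a) Re = V·D/ν = 4.6·0.11/3.40e-05 = 14882
(b) Flow regime: turbulent (Re > 4000)
(c) Friction factor: f = 0.316/Re^0.25 = 0.316/14882^0.25 = 0.02861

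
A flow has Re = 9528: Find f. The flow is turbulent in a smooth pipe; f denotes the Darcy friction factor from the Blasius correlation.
Formula: f = \frac{0.316}{Re^{0.25}}
f = 0.316/9528^0.25 = 0.03198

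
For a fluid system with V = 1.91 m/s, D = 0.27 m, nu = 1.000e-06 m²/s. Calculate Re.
Formula: Re = \frac{V D}{\nu}
Re = 1.91·0.27/1.000e-06 = 515700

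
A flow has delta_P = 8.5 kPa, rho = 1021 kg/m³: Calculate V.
Formula: V = \sqrt{\frac{2 \Delta P}{\rho}}
V = √(2·(8.5·1000)/1021) = 4.08 m/s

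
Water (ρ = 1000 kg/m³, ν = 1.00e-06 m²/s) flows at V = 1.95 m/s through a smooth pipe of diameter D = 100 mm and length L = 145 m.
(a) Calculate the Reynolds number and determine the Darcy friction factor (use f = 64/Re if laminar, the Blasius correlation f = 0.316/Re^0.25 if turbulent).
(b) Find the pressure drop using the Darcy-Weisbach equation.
(a) Re = V·D/ν = 1.95·0.1/1.00e-06 = 195000 → turbulent (Re > 4000); f = 0.316/Re^0.25 = 0.316/195000^0.25 = 0.015038 (Blasius is strictly valid for Re ≲ 1e5; used here as the smooth-pipe estimate the problem specifies)
(b) Darcy-Weisbach: ΔP = f·(L/D)·½ρV²/1000 = 0.015038·(145/0.100)·½·1000·1.95²/1000 = 41.46 kPa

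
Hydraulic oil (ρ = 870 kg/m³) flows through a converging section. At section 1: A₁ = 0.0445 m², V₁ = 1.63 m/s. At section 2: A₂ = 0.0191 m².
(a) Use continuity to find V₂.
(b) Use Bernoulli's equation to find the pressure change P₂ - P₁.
(a) Continuity: A₁V₁=A₂V₂ -> V₂=A₁V₁/A₂=0.0445*1.63/0.0191=3.80 m/s
(b) Bernoulli: P₂-P₁=0.5*rho*(V₁^2-V₂^2)/1000=0.5*870*(1.63^2-3.80^2)/1000=-5.126 kPa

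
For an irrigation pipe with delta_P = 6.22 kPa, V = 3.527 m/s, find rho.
Formula: V = \sqrt{\frac{2 \Delta P}{\rho}}
Substituting knowns: 3.527 = √(2·(6.22·1000)/rho)
Solving for rho: rho = 2·(6.22·1000)/3.527² = 1000 kg/m³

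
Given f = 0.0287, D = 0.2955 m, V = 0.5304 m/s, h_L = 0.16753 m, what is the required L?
Formula: h_L = f \frac{L}{D} \frac{V^2}{2g}
Substituting knowns: 0.16753 = 0.0287·(L/0.2955)·0.5304²/(2·9.81)
Solving for L: L = 0.16753·2·9.81·0.2955/(0.0287·0.5304²) = 120.3 m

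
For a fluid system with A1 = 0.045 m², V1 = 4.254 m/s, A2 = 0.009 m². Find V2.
Formula: V_2 = \frac{A_1 V_1}{A_2}
V2 = 0.045·4.254/0.009 = 21.27 m/s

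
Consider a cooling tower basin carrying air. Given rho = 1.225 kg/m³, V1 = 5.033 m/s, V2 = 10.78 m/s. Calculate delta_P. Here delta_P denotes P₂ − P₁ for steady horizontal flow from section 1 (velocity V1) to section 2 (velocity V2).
Formula: \Delta P = \frac{1}{2} \rho (V_1^2 - V_2^2)
delta_P = 0.5·1.225·(5.033² − 10.78²)/1000 = -0.05566 kPa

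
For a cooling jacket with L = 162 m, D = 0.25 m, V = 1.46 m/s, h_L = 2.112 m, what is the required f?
Formula: h_L = f \frac{L}{D} \frac{V^2}{2g}
Substituting knowns: 2.112 = f·(162/0.25)·1.46²/(2·9.81)
Solving for f: f = 2.112·2·9.81/((162/0.25)·1.46²) = 0.03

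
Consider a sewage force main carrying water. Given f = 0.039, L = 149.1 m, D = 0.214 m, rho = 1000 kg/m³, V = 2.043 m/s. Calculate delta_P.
Formula: \Delta P = f \frac{L}{D} \frac{\rho V^2}{2}
delta_P = 0.039·(149.1/0.214)·0.5·1000·2.043²/1000 = 56.71 kPa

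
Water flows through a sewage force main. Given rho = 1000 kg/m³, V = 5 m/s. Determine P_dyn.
Formula: P_{dyn} = \frac{1}{2} \rho V^2
P_dyn = 0.5·1000·5²/1000 = 12.5 kPa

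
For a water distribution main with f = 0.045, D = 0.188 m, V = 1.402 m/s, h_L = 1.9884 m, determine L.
Formula: h_L = f \frac{L}{D} \frac{V^2}{2g}
Substituting knowns: 1.9884 = 0.045·(L/0.188)·1.402²/(2·9.81)
Solving for L: L = 1.9884·2·9.81·0.188/(0.045·1.402²) = 82.92 m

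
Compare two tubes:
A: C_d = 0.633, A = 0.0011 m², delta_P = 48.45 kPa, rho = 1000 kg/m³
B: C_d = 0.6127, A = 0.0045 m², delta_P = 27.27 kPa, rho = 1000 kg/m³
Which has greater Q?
Q(A) = 6.854 L/s, Q(B) = 20.36 L/s. Answer: B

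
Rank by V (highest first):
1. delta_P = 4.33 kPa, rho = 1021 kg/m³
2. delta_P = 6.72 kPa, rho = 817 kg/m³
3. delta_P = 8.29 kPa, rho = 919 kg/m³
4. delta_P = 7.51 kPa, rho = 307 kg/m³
Case 1: V = 2.912 m/s
Case 2: V = 4.056 m/s
Case 3: V = 4.248 m/s
Case 4: V = 6.995 m/s
Ranking (highest first): 4, 3, 2, 1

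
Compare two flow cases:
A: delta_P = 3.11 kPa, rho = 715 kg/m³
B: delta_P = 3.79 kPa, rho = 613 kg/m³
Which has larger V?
V(A) = 2.949 m/s, V(B) = 3.516 m/s. Answer: B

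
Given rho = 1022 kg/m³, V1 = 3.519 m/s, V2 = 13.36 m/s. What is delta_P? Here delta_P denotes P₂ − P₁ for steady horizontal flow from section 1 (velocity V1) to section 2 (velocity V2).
Formula: \Delta P = \frac{1}{2} \rho (V_1^2 - V_2^2)
delta_P = 0.5·1022·(3.519² − 13.36²)/1000 = -84.88 kPa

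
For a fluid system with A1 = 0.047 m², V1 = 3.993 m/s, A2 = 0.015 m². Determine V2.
Formula: V_2 = \frac{A_1 V_1}{A_2}
V2 = 0.047·3.993/0.015 = 12.51 m/s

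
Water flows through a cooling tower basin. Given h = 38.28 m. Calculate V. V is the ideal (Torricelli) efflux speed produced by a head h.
Formula: V = \sqrt{2 g h}
V = √(2·9.81·38.28) = 27.41 m/s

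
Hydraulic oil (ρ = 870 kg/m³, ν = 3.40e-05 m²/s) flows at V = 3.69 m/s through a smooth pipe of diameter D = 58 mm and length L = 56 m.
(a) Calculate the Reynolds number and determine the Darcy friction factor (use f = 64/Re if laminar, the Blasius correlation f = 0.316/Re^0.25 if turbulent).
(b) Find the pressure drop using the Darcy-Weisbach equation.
(a) Re = V·D/ν = 3.69·0.058/3.40e-05 = 6294.7 → turbulent (Re > 4000); f = 0.316/Re^0.25 = 0.316/6294.7^0.25 = 0.035477
(b) Darcy-Weisbach: ΔP = f·(L/D)·½ρV²/1000 = 0.035477·(56/0.058)·½·870·3.69²/1000 = 202.9 kPa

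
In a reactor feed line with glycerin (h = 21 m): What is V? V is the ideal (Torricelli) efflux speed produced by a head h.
Formula: V = \sqrt{2 g h}
V = √(2·9.81·21) = 20.3 m/s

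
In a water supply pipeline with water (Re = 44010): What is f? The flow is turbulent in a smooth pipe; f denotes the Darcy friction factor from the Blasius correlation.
Formula: f = \frac{0.316}{Re^{0.25}}
f = 0.316/44010^0.25 = 0.02182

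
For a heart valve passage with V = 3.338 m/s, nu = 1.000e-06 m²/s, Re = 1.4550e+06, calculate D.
Formula: Re = \frac{V D}{\nu}
Substituting knowns: 1.4550e+06 = 3.338·D/1.000e-06
Solving for D: D = 1.4550e+06·1.000e-06/3.338 = 0.4359 m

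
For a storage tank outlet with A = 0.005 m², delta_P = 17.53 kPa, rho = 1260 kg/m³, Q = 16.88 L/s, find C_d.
Formula: Q = C_d A \sqrt{\frac{2 \Delta P}{\rho}}
Substituting knowns: 16.88 = C_d·0.005·√(2·(17.53·1000)/1260)·1000
Solving for C_d: C_d = (16.88/1000)/(0.005·√(2·(17.53·1000)/1260)) = 0.64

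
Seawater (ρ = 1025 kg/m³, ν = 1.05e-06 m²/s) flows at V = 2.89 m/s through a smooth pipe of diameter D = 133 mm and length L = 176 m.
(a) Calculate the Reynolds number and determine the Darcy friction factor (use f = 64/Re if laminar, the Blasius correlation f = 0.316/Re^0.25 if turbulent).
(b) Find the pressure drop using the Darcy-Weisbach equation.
(a) Re = V·D/ν = 2.89·0.133/1.05e-06 = 366070 → turbulent (Re > 4000); f = 0.316/Re^0.25 = 0.316/366070^0.25 = 0.012847 (Blasius is strictly valid for Re ≲ 1e5; used here as the smooth-pipe estimate the problem specifies)
(b) Darcy-Weisbach: ΔP = f·(L/D)·½ρV²/1000 = 0.012847·(176/0.133)·½·1025·2.89²/1000 = 72.77 kPa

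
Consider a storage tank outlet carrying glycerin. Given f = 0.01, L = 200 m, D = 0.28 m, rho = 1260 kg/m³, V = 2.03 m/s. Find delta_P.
Formula: \Delta P = f \frac{L}{D} \frac{\rho V^2}{2}
delta_P = 0.01·(200/0.28)·0.5·1260·2.03²/1000 = 18.54 kPa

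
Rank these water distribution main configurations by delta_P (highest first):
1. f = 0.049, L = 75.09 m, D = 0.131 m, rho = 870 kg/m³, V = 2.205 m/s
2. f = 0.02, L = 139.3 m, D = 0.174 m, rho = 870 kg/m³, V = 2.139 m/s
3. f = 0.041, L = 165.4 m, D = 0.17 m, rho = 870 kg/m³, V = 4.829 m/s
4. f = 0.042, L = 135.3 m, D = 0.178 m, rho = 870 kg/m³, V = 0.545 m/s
Case 1: delta_P = 59.4 kPa
Case 2: delta_P = 31.87 kPa
Case 3: delta_P = 404.6 kPa
Case 4: delta_P = 4.125 kPa
Ranking (highest first): 3, 1, 2, 4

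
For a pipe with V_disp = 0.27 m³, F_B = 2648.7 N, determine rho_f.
Formula: F_B = \rho_f g V_{disp}
Substituting knowns: 2648.7 = rho_f·9.81·0.27
Solving for rho_f: rho_f = 2648.7/(9.81·0.27) = 1000 kg/m³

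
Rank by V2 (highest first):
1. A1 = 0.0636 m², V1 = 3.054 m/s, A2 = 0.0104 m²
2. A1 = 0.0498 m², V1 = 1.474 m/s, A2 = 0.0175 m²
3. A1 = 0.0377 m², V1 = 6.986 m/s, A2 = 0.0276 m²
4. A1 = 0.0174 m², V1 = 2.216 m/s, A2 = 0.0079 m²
Case 1: V2 = 18.68 m/s
Case 2: V2 = 4.195 m/s
Case 3: V2 = 9.542 m/s
Case 4: V2 = 4.881 m/s
Ranking (highest first): 1, 3, 4, 2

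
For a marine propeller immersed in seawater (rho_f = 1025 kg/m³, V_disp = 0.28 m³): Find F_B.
Formula: F_B = \rho_f g V_{disp}
F_B = 1025·9.81·0.28 = 2815 N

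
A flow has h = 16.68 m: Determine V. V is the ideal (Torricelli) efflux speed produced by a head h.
Formula: V = \sqrt{2 g h}
V = √(2·9.81·16.68) = 18.09 m/s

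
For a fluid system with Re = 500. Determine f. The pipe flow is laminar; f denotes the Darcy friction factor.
Formula: f = \frac{64}{Re}
f = 64/500 = 0.128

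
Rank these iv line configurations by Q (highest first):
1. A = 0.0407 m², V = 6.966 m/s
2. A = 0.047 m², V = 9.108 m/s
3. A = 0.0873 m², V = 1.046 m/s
Case 1: Q = 283.5 L/s
Case 2: Q = 428.1 L/s
Case 3: Q = 91.32 L/s
Ranking (highest first): 2, 1, 3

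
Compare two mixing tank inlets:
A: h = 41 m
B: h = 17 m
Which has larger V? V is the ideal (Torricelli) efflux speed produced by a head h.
V(A) = 28.36 m/s, V(B) = 18.26 m/s. Answer: A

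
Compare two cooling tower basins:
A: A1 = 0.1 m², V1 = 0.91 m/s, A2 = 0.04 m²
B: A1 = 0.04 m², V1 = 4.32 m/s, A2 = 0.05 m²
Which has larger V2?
V2(A) = 2.275 m/s, V2(B) = 3.456 m/s. Answer: B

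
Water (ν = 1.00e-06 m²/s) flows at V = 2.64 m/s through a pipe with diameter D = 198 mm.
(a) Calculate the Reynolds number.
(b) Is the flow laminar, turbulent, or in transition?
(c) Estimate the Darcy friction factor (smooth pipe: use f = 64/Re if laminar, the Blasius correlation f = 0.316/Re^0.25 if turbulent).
(a) Re = V·D/ν = 2.64·0.198/1.00e-06 = 522720
(b) Flow regime: turbulent (Re > 4000)
(c) Friction factor: f = 0.316/Re^0.25 = 0.316/522720^0.25 = 0.01175 (Blasius is strictly valid for Re ≲ 1e5; used here as the smooth-pipe estimate the problem specifies)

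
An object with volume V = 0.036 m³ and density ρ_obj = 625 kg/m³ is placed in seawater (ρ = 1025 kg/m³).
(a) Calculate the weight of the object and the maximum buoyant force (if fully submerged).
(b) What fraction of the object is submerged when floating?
(a) W=rho_obj*g*V=625*9.81*0.036=220.7 N; F_B(max)=rho*g*V=1025*9.81*0.036=362.0 N
(b) Floating fraction=rho_obj/rho=625/1025=0.610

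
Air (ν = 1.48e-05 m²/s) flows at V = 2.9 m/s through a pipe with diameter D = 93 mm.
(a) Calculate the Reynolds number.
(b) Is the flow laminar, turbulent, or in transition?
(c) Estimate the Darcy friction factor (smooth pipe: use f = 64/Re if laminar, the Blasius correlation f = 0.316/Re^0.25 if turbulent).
(a) Re = V·D/ν = 2.9·0.093/1.48e-05 = 18223
(b) Flow regime: turbulent (Re > 4000)
(c) Friction factor: f = 0.316/Re^0.25 = 0.316/18223^0.25 = 0.0272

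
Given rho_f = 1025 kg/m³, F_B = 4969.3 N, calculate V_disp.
Formula: F_B = \rho_f g V_{disp}
Substituting knowns: 4969.3 = 1025·9.81·V_disp
Solving for V_disp: V_disp = 4969.3/(1025·9.81) = 0.4942 m³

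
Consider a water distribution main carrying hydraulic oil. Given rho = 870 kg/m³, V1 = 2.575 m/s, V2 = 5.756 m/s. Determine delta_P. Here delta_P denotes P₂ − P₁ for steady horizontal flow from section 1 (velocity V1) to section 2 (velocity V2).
Formula: \Delta P = \frac{1}{2} \rho (V_1^2 - V_2^2)
delta_P = 0.5·870·(2.575² − 5.756²)/1000 = -11.53 kPa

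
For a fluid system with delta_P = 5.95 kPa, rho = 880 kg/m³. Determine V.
Formula: V = \sqrt{\frac{2 \Delta P}{\rho}}
V = √(2·(5.95·1000)/880) = 3.677 m/s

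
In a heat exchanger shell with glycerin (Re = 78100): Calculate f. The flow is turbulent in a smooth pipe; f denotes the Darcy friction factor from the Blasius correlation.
Formula: f = \frac{0.316}{Re^{0.25}}
f = 0.316/78100^0.25 = 0.0189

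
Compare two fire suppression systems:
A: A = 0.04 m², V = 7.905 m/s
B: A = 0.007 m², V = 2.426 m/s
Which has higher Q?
Q(A) = 316.2 L/s, Q(B) = 16.98 L/s. Answer: A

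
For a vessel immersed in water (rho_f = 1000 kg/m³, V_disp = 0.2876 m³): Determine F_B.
Formula: F_B = \rho_f g V_{disp}
F_B = 1000·9.81·0.2876 = 2821 N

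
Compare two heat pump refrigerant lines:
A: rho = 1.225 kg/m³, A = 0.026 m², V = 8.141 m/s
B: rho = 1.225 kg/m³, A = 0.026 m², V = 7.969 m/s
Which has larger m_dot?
m_dot(A) = 0.2593 kg/s, m_dot(B) = 0.2538 kg/s. Answer: A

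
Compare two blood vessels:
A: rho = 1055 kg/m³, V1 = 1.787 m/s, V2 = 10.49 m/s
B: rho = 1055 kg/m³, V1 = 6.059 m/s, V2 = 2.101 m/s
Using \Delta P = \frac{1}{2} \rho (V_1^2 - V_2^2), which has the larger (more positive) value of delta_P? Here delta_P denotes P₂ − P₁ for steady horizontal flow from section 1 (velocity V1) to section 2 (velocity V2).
delta_P(A) = -56.36 kPa, delta_P(B) = 17.04 kPa. Answer: B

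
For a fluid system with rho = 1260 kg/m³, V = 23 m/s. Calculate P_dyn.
Formula: P_{dyn} = \frac{1}{2} \rho V^2
P_dyn = 0.5·1260·23²/1000 = 333.3 kPa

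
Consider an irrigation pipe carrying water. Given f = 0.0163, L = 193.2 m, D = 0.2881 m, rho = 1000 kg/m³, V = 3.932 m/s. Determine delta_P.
Formula: \Delta P = f \frac{L}{D} \frac{\rho V^2}{2}
delta_P = 0.0163·(193.2/0.2881)·0.5·1000·3.932²/1000 = 84.5 kPa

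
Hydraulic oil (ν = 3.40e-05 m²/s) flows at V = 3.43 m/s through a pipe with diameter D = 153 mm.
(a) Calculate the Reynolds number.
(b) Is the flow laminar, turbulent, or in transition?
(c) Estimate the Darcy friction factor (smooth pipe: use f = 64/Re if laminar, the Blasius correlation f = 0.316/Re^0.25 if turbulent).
(a) Re = V·D/ν = 3.43·0.153/3.40e-05 = 15435
(b) Flow regime: turbulent (Re > 4000)
(c) Friction factor: f = 0.316/Re^0.25 = 0.316/15435^0.25 = 0.02835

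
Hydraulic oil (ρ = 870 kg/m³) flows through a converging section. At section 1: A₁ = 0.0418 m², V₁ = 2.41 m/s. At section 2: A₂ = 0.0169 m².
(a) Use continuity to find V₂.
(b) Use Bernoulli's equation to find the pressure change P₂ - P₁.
(a) Continuity: A₁V₁=A₂V₂ -> V₂=A₁V₁/A₂=0.0418*2.41/0.0169=5.96 m/s
(b) Bernoulli: P₂-P₁=0.5*rho*(V₁^2-V₂^2)/1000=0.5*870*(2.41^2-5.96^2)/1000=-12.93 kPa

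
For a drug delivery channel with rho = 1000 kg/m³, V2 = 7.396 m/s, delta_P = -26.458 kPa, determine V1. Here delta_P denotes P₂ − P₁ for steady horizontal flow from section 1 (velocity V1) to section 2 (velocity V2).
Formula: \Delta P = \frac{1}{2} \rho (V_1^2 - V_2^2)
Substituting knowns: -26.458 = 0.5·1000·(V1² − 7.396²)/1000
Solving for V1: V1 = √(7.396² + 2·(-26.458·1000)/1000) = 1.336 m/s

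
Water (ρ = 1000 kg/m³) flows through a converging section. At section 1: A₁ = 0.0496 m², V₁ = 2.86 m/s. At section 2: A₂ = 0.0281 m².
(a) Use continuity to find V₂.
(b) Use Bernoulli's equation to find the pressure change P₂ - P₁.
(a) Continuity: A₁V₁=A₂V₂ -> V₂=A₁V₁/A₂=0.0496*2.86/0.0281=5.05 m/s
(b) Bernoulli: P₂-P₁=0.5*rho*(V₁^2-V₂^2)/1000=0.5*1000*(2.86^2-5.05^2)/1000=-8.661 kPa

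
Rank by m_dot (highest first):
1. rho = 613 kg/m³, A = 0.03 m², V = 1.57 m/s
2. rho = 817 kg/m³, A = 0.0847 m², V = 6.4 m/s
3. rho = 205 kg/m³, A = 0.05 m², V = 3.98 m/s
Case 1: m_dot = 28.87 kg/s
Case 2: m_dot = 442.9 kg/s
Case 3: m_dot = 40.8 kg/s
Ranking (highest first): 2, 3, 1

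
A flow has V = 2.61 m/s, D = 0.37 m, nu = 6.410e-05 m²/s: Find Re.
Formula: Re = \frac{V D}{\nu}
Re = 2.61·0.37/6.410e-05 = 15066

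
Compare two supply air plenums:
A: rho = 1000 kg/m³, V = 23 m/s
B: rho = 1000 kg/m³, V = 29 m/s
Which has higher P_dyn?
P_dyn(A) = 264.5 kPa, P_dyn(B) = 420.5 kPa. Answer: B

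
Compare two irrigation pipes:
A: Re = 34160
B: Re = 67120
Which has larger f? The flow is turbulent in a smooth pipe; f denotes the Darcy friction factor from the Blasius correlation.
f(A) = 0.02324, f(B) = 0.01963. Answer: A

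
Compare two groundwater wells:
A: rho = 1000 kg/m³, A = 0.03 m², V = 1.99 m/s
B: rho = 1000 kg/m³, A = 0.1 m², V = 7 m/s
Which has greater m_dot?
m_dot(A) = 59.7 kg/s, m_dot(B) = 700 kg/s. Answer: B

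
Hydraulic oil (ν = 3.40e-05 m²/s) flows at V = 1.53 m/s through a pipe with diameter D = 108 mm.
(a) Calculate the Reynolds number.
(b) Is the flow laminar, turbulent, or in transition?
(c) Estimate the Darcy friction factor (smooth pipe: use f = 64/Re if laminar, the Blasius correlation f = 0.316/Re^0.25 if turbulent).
(a) Re = V·D/ν = 1.53·0.108/3.40e-05 = 4860
(b) Flow regime: turbulent (Re > 4000)
(c) Friction factor: f = 0.316/Re^0.25 = 0.316/4860^0.25 = 0.03785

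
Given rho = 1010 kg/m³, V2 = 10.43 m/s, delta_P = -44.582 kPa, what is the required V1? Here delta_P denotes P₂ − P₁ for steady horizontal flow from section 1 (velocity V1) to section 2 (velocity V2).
Formula: \Delta P = \frac{1}{2} \rho (V_1^2 - V_2^2)
Substituting knowns: -44.582 = 0.5·1010·(V1² − 10.43²)/1000
Solving for V1: V1 = √(10.43² + 2·(-44.582·1000)/1010) = 4.528 m/s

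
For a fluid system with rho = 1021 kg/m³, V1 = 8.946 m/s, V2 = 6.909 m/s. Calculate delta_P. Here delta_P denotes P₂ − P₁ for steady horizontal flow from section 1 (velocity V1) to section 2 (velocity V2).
Formula: \Delta P = \frac{1}{2} \rho (V_1^2 - V_2^2)
delta_P = 0.5·1021·(8.946² − 6.909²)/1000 = 16.49 kPa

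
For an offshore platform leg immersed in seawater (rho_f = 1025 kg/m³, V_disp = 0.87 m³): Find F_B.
Formula: F_B = \rho_f g V_{disp}
F_B = 1025·9.81·0.87 = 8748 N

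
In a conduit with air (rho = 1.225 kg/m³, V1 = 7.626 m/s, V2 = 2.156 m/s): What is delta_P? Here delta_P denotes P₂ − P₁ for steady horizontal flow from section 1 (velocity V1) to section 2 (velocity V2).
Formula: \Delta P = \frac{1}{2} \rho (V_1^2 - V_2^2)
delta_P = 0.5·1.225·(7.626² − 2.156²)/1000 = 0.03277 kPa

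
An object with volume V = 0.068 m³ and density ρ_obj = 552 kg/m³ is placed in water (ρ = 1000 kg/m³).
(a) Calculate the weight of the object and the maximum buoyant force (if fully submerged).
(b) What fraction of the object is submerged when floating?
(a) W=rho_obj*g*V=552*9.81*0.068=368.2 N; F_B(max)=rho*g*V=1000*9.81*0.068=667.1 N
(b) Floating fraction=rho_obj/rho=552/1000=0.552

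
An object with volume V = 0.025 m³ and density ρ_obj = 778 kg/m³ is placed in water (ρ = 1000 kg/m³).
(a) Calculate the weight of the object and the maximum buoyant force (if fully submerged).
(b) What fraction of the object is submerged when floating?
(a) W=rho_obj*g*V=778*9.81*0.025=190.8 N; F_B(max)=rho*g*V=1000*9.81*0.025=245.2 N
(b) Floating fraction=rho_obj/rho=778/1000=0.778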